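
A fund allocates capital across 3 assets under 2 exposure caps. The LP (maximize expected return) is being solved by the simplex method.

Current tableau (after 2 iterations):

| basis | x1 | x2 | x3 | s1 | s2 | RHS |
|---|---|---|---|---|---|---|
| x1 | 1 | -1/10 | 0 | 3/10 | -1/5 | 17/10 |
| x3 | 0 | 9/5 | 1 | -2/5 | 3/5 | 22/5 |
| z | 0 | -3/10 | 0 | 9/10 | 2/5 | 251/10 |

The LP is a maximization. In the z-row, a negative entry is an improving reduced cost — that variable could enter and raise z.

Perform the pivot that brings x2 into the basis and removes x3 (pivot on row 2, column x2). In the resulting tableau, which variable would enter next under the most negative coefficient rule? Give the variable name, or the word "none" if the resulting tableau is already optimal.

none

Pivot element 9/5. New z-row = old z-row − (-3/10)·(row 2/(9/5)).
Updated z-row coefficients: x1: 0, x2: 0, x3: 1/6, s1: 5/6, s2: 1/2.
No coefficient is strictly negative; the tableau after this pivot is optimal.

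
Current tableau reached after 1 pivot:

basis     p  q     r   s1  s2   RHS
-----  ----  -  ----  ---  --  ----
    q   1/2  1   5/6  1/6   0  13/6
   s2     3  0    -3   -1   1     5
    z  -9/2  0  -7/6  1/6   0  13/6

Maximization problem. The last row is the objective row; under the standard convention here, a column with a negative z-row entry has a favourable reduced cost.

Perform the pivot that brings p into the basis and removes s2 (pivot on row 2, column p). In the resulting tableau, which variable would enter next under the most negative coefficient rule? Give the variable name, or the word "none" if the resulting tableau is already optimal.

Pivot element 3. New z-row = old z-row − (-9/2)·(row 2/3).
Updated z-row coefficients: p: 0, q: 0, r: -17/3, s1: -4/3, s2: 3/2.
The most negative is -17/3 in column r, so r would enter next.

r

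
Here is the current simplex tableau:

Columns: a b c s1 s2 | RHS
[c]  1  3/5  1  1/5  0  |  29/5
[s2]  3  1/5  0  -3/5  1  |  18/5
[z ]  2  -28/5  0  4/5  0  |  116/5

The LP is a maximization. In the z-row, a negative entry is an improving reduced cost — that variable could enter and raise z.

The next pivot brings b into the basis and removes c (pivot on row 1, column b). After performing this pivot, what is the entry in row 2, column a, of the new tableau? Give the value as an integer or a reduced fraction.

8/3

Pivot element is row 1, column b: 3/5.
Normalize row 1: new (row 1, a) = 1/(3/5) = 5/3.
row 2 ← row 2 − (1/5)·(new row 1): 3 − (1/5)·(5/3) = 8/3.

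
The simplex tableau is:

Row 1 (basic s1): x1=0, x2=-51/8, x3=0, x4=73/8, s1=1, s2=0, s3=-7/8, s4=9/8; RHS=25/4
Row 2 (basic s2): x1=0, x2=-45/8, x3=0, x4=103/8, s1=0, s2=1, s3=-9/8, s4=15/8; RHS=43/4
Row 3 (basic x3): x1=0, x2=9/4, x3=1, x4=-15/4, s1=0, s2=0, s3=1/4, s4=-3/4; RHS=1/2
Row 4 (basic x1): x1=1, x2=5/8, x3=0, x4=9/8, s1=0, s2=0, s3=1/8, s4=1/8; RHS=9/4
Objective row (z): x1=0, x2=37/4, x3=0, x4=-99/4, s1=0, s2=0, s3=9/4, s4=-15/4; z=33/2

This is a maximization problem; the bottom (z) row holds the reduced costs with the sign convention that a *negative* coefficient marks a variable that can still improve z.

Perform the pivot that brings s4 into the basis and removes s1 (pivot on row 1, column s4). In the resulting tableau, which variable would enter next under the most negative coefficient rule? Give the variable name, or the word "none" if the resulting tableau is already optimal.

Pivot element 9/8. New z-row = old z-row − (-15/4)·(row 1/(9/8)).
Updated z-row coefficients: x1: 0, x2: -12, x3: 0, x4: 17/3, s1: 10/3, s2: 0, s3: -2/3, s4: 0.
The most negative is -12 in column x2, so x2 would enter next.

x2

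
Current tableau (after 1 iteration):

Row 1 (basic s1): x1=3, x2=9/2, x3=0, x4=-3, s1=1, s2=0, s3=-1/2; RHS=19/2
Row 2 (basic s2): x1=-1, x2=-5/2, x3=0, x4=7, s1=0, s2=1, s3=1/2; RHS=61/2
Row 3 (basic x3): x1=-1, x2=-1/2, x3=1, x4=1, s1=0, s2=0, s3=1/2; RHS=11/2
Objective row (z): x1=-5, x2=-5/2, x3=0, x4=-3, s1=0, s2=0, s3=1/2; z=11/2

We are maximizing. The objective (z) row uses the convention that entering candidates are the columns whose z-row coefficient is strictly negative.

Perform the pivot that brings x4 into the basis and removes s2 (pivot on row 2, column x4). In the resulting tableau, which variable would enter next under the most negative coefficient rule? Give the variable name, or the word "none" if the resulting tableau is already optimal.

x1

Pivot element 7. New z-row = old z-row − (-3)·(row 2/7).
Updated z-row coefficients: x1: -38/7, x2: -25/7, x3: 0, x4: 0, s1: 0, s2: 3/7, s3: 5/7.
The most negative is -38/7 in column x1, so x1 would enter next.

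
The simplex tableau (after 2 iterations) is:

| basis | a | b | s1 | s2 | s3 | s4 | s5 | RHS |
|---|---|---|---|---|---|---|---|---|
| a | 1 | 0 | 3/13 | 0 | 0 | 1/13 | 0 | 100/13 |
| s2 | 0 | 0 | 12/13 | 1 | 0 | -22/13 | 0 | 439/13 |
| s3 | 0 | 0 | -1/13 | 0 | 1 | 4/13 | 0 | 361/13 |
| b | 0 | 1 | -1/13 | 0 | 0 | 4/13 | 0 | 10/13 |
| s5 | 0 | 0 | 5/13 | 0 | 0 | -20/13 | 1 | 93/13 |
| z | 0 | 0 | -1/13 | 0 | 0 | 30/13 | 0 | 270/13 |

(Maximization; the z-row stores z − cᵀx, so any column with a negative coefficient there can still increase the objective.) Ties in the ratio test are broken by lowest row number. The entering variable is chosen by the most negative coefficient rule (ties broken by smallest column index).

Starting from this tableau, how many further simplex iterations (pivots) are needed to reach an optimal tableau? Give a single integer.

pivot: s1 in, s5 out → z = 111/5
No improving column remains; optimal.

1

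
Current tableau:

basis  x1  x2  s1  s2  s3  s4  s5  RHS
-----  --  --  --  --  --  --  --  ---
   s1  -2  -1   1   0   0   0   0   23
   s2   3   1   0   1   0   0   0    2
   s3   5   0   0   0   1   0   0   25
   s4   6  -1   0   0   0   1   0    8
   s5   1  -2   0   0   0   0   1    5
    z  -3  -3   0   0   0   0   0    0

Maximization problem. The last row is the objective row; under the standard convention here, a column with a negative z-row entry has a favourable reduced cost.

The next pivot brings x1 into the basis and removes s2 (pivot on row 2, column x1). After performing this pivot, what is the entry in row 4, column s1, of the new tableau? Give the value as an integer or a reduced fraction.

0

Pivot element is row 2, column x1: 3.
Normalize row 2: new (row 2, s1) = 0/3 = 0.
row 4 ← row 4 − 6·(new row 2): 0 − 6·0 = 0.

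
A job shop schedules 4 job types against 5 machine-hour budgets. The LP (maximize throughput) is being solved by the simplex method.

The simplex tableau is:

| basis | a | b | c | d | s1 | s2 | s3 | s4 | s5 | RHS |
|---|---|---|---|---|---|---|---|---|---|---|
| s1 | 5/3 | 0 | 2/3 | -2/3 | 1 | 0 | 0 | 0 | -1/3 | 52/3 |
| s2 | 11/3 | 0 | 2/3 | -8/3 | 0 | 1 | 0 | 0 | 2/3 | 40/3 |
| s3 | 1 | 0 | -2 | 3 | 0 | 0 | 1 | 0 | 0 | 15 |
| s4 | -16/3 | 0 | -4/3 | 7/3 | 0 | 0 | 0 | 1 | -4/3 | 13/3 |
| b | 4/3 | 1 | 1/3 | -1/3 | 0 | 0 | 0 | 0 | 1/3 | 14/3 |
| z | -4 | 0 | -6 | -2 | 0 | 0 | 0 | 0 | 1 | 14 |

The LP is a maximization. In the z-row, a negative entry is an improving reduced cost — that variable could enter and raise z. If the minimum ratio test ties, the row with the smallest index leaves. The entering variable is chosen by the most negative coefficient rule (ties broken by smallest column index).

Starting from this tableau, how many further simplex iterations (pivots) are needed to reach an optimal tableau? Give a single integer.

2

pivot: c in, b out → z = 98
pivot: d in, s4 out → z = 282
No improving column remains; optimal.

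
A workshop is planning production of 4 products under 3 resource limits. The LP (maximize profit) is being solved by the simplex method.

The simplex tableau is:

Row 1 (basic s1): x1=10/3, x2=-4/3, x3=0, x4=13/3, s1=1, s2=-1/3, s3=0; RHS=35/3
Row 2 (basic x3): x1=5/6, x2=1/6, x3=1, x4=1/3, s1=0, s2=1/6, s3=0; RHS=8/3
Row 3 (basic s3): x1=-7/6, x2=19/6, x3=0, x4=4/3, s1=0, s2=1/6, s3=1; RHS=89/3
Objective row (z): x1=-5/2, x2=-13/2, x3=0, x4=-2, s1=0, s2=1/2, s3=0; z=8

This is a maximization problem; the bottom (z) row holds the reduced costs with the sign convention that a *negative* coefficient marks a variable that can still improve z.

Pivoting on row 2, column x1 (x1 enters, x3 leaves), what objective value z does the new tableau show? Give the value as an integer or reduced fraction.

16

Minimum ratio for x1: (8/3)/(5/6) = 16/5.
z changes by −(z-row coeff of x1)·ratio = −(-5/2)·(16/5) = 8.
New z = 8 + 8 = 16.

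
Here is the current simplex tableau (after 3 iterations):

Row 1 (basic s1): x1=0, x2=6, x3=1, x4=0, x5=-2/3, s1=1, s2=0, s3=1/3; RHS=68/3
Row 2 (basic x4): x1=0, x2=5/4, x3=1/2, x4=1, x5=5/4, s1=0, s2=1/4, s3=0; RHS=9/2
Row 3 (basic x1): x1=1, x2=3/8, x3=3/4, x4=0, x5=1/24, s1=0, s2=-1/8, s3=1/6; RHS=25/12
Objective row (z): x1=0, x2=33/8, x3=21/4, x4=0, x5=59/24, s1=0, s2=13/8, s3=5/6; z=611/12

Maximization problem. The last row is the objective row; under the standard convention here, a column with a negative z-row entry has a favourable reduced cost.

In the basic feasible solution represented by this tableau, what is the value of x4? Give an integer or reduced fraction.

9/2

x4 is basic (row 2); its value is the RHS of that row: 9/2.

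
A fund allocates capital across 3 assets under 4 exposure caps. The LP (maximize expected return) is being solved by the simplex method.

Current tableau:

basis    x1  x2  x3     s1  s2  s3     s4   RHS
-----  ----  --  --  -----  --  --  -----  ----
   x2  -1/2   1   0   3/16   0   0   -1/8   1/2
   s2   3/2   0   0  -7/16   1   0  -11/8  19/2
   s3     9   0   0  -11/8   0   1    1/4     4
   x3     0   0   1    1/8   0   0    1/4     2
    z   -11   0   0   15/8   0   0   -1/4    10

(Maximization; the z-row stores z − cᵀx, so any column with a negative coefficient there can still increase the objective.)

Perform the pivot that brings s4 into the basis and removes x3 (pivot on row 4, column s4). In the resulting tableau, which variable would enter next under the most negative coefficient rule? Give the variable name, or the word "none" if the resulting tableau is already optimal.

x1

Pivot element 1/4. New z-row = old z-row − (-1/4)·(row 4/(1/4)).
Updated z-row coefficients: x1: -11, x2: 0, x3: 1, s1: 2, s2: 0, s3: 0, s4: 0.
The most negative is -11 in column x1, so x1 would enter next.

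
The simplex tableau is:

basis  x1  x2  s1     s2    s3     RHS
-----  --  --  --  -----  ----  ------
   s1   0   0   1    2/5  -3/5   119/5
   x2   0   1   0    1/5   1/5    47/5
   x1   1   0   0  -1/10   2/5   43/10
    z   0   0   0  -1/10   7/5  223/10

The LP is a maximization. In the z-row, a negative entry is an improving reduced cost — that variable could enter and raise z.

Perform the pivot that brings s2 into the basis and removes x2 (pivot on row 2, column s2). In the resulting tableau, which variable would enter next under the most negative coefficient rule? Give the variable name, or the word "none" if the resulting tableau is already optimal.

Pivot element 1/5. New z-row = old z-row − (-1/10)·(row 2/(1/5)).
Updated z-row coefficients: x1: 0, x2: 1/2, s1: 0, s2: 0, s3: 3/2.
No coefficient is strictly negative; the tableau after this pivot is optimal.

none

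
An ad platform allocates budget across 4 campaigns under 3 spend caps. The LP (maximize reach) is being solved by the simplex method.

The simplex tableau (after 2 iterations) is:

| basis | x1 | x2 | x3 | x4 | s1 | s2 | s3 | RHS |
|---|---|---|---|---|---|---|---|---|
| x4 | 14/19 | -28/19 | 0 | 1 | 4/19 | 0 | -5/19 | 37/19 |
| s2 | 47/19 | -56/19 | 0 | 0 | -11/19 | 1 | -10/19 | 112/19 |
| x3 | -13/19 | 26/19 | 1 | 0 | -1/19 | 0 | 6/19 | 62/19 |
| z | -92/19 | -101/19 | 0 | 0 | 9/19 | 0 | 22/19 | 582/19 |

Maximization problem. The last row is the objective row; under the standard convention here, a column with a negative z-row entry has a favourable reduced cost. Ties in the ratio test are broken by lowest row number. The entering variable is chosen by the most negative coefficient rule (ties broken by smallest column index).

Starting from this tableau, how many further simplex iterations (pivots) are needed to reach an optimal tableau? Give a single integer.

pivot: x2 in, x3 out → z = 563/13
pivot: x1 in, s2 out → z = 1823/13
pivot: s1 in, x4 out → z = 315
No improving column remains; optimal.

3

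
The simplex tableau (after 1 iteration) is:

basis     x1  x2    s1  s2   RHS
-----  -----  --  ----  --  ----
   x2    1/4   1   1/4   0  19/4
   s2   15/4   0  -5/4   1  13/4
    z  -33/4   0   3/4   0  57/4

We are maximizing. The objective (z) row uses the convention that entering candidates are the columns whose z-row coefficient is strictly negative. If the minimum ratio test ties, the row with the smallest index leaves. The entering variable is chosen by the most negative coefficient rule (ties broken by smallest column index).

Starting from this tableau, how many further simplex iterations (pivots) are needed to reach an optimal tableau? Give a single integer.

pivot: x1 in, s2 out → z = 107/5
pivot: s1 in, x2 out → z = 243/5
No improving column remains; optimal.

2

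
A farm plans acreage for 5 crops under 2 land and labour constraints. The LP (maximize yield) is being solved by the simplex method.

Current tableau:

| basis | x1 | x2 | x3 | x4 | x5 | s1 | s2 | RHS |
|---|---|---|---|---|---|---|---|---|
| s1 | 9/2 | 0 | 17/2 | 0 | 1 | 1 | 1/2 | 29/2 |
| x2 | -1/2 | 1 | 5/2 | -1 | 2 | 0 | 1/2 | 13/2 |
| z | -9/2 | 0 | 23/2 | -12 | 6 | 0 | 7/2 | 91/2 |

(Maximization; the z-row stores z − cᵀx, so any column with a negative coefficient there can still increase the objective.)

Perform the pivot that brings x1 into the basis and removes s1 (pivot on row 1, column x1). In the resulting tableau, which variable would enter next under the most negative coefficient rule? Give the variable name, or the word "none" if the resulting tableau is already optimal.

Pivot element 9/2. New z-row = old z-row − (-9/2)·(row 1/(9/2)).
Updated z-row coefficients: x1: 0, x2: 0, x3: 20, x4: -12, x5: 7, s1: 1, s2: 4.
The most negative is -12 in column x4, so x4 would enter next.

x4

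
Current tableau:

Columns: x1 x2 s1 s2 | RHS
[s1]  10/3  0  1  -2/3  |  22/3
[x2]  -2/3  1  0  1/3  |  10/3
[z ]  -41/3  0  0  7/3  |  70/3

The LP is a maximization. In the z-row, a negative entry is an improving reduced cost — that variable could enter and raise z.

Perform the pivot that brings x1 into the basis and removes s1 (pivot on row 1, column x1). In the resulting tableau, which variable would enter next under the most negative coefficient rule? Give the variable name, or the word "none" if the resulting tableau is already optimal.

s2

Pivot element 10/3. New z-row = old z-row − (-41/3)·(row 1/(10/3)).
Updated z-row coefficients: x1: 0, x2: 0, s1: 41/10, s2: -2/5.
The most negative is -2/5 in column s2, so s2 would enter next.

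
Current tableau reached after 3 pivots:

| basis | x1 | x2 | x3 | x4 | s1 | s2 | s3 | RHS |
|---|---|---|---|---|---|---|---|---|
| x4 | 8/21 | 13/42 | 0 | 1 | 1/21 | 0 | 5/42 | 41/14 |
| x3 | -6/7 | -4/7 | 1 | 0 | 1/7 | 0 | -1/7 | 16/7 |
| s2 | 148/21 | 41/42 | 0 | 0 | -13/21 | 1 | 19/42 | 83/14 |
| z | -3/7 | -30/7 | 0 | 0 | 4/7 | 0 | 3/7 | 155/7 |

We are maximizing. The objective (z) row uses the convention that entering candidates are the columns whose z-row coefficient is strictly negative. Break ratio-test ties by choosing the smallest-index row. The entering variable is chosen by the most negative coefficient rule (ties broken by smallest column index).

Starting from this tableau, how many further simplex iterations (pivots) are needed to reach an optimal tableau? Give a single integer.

pivot: x2 in, s2 out → z = 1975/41
pivot: s1 in, x4 out → z = 287/5
No improving column remains; optimal.

2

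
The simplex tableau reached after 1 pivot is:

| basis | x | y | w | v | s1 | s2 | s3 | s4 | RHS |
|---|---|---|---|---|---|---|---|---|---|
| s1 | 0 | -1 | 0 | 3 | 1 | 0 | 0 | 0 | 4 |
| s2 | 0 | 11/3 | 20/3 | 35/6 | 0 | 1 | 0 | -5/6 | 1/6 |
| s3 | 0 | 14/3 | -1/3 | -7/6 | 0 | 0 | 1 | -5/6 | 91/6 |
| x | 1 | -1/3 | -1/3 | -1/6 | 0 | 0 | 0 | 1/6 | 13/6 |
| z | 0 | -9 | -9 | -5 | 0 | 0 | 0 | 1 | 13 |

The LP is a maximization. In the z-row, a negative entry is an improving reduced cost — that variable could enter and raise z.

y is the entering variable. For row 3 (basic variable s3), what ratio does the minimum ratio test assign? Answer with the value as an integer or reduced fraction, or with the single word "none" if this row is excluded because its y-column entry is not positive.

Ratio = RHS / (y entry) = (91/6) / (14/3) = 13/4.

13/4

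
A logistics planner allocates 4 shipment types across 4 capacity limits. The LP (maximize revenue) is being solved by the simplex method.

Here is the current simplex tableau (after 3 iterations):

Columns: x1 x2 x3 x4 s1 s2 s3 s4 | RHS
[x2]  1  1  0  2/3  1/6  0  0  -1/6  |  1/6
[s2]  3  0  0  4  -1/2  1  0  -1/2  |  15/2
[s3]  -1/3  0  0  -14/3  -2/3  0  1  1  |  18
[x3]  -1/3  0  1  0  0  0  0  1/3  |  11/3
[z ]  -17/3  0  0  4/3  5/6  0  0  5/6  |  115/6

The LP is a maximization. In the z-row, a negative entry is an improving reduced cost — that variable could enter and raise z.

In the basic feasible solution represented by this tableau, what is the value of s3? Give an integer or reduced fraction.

s3 is basic (row 3); its value is the RHS of that row: 18.

18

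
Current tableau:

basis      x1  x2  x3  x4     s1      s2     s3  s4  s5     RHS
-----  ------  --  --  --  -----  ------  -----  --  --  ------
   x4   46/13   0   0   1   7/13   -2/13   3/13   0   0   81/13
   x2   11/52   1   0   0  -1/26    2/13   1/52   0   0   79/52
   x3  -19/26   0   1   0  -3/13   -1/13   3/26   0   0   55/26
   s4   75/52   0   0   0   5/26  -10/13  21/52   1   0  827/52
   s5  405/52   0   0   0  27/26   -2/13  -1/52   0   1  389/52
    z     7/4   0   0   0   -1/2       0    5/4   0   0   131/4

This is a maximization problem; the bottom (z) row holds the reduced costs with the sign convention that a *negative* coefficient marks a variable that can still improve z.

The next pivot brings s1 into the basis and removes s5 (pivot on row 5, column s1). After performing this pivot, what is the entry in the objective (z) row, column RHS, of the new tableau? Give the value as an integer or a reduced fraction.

Pivot element is row 5, column s1: 27/26.
Normalize row 5: new (row 5, RHS) = (389/52)/(27/26) = 389/54.
z-row ← z-row − (-1/2)·(new row 5): 131/4 − (-1/2)·(389/54) = 1963/54.

1963/54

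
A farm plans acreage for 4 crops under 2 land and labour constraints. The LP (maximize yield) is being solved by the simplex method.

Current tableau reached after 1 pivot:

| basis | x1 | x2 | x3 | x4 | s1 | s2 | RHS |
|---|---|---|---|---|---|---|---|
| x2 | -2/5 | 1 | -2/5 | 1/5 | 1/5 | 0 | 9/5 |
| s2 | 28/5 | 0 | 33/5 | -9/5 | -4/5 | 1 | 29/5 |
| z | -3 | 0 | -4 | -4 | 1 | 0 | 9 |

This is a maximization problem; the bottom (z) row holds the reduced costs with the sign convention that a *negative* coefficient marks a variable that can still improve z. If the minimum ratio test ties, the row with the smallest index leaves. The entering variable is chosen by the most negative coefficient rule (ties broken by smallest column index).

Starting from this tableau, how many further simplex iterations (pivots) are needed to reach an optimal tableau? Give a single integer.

3

pivot: x3 in, s2 out → z = 413/33
pivot: x4 in, x2 out → z = 133
pivot: x1 in, x3 out → z = 166
No improving column remains; optimal.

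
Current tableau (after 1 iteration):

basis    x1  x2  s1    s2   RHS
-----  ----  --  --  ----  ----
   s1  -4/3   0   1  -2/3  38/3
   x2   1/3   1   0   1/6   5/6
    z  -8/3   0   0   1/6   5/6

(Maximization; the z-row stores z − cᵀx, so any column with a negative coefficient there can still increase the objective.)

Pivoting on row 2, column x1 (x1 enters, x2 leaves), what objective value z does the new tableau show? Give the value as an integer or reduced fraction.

15/2

Minimum ratio for x1: (5/6)/(1/3) = 5/2.
z changes by −(z-row coeff of x1)·ratio = −(-8/3)·(5/2) = 20/3.
New z = 5/6 + (20/3) = 15/2.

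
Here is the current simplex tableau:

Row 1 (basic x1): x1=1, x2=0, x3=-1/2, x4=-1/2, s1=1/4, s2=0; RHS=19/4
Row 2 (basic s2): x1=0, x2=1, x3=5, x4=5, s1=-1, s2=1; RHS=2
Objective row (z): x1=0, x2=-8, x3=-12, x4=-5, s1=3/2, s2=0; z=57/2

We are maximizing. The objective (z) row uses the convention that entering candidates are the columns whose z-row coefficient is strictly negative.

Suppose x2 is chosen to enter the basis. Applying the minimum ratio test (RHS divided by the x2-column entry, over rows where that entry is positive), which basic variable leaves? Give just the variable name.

Ratios: row 1 (x1): entry 0 ≤ 0, skip; row 2 (s2): 2/1 = 2.
Minimum ratio 2 is in the s2 row, so s2 leaves.

s2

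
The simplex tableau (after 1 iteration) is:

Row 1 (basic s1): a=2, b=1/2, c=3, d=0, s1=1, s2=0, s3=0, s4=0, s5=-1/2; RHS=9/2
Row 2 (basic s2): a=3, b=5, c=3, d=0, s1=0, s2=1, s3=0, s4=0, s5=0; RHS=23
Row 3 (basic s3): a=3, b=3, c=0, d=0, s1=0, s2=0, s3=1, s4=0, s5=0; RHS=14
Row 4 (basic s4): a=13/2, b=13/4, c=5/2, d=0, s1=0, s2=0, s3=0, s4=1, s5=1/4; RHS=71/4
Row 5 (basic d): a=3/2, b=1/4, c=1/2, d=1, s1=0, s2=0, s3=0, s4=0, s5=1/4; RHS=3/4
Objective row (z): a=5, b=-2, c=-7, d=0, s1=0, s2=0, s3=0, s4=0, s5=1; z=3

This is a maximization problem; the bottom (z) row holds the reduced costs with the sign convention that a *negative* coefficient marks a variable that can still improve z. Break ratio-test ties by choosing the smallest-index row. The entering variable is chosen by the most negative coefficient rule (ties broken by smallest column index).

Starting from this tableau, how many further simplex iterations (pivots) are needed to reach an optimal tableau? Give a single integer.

pivot: c in, s1 out → z = 27/2
pivot: b in, d out → z = 27/2
No improving column remains; optimal.

2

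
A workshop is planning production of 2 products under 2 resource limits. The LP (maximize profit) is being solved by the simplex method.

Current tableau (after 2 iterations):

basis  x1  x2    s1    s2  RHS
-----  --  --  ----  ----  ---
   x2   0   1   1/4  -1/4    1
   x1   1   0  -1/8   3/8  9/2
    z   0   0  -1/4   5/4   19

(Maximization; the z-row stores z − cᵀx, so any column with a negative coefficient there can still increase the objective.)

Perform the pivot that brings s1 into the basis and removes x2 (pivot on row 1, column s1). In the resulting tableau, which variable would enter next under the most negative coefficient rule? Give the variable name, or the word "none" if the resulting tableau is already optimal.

none

Pivot element 1/4. New z-row = old z-row − (-1/4)·(row 1/(1/4)).
Updated z-row coefficients: x1: 0, x2: 1, s1: 0, s2: 1.
No coefficient is strictly negative; the tableau after this pivot is optimal.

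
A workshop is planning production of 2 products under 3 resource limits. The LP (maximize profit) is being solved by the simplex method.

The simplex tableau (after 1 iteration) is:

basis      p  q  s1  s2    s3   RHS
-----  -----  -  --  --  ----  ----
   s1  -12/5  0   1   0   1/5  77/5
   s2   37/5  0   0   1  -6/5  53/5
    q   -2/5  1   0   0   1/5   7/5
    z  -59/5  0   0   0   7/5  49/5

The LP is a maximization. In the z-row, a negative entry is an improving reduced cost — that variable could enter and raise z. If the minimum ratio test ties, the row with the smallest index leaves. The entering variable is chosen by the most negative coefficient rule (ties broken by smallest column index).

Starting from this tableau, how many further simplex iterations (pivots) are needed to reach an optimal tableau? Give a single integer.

pivot: p in, s2 out → z = 988/37
pivot: s3 in, q out → z = 171/5
No improving column remains; optimal.

2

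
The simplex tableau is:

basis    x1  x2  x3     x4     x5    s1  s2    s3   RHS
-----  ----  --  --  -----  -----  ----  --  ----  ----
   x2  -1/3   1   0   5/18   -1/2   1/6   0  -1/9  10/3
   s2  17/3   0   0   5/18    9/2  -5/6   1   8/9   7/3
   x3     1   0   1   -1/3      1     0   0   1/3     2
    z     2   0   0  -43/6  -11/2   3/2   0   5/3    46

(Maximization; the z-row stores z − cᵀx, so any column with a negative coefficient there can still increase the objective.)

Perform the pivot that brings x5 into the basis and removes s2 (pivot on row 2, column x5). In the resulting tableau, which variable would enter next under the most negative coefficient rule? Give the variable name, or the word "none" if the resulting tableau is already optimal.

x4

Pivot element 9/2. New z-row = old z-row − (-11/2)·(row 2/(9/2)).
Updated z-row coefficients: x1: 241/27, x2: 0, x3: 0, x4: -553/81, x5: 0, s1: 13/27, s2: 11/9, s3: 223/81.
The most negative is -553/81 in column x4, so x4 would enter next.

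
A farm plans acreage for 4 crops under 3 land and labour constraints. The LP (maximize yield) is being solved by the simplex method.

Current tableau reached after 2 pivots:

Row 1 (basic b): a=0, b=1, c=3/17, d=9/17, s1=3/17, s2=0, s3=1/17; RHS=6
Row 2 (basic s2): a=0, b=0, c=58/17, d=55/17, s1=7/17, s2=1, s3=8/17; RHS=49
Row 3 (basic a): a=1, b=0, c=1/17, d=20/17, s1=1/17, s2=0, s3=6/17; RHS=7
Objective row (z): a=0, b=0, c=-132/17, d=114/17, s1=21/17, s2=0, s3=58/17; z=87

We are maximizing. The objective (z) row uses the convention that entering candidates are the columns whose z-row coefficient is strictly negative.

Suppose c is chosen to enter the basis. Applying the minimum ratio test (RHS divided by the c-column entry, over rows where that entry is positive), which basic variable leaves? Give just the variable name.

Ratios: row 1 (b): 6/(3/17) = 34; row 2 (s2): 49/(58/17) = 833/58; row 3 (a): 7/(1/17) = 119.
Minimum ratio 833/58 is in the s2 row, so s2 leaves.

s2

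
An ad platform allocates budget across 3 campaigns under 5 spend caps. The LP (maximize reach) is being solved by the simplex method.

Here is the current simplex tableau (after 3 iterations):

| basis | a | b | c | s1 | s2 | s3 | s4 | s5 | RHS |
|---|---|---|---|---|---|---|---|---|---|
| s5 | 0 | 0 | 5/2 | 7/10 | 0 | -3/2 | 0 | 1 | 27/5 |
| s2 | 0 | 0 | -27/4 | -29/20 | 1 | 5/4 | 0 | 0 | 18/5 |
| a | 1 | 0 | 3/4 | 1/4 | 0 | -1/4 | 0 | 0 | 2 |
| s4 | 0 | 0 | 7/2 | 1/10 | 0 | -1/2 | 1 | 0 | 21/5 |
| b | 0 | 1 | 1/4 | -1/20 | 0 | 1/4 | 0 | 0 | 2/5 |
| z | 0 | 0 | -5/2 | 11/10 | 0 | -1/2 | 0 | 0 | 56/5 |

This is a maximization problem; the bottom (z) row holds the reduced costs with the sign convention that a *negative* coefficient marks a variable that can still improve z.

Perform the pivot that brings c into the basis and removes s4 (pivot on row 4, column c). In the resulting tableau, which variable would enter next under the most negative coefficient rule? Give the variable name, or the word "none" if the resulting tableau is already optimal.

Pivot element 7/2. New z-row = old z-row − (-5/2)·(row 4/(7/2)).
Updated z-row coefficients: a: 0, b: 0, c: 0, s1: 41/35, s2: 0, s3: -6/7, s4: 5/7, s5: 0.
The most negative is -6/7 in column s3, so s3 would enter next.

s3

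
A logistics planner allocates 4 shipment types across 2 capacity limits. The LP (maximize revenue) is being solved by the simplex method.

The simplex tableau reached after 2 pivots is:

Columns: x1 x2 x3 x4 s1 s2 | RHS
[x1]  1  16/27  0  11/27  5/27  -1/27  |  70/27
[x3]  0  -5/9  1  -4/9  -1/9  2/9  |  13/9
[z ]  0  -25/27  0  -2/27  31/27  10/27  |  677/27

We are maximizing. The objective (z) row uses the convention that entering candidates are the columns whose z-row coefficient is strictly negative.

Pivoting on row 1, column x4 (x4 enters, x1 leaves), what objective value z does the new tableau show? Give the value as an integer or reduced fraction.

281/11

Minimum ratio for x4: (70/27)/(11/27) = 70/11.
z changes by −(z-row coeff of x4)·ratio = −(-2/27)·(70/11) = 140/297.
New z = 677/27 + (140/297) = 281/11.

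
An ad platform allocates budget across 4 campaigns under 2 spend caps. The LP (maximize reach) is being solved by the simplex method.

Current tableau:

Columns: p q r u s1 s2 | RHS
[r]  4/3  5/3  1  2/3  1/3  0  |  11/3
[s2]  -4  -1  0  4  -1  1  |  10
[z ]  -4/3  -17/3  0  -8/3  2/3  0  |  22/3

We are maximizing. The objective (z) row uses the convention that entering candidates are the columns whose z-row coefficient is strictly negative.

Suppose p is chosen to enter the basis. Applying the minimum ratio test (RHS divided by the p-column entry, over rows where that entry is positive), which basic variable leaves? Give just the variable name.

Ratios: row 1 (r): (11/3)/(4/3) = 11/4; row 2 (s2): entry -4 ≤ 0, skip.
Minimum ratio 11/4 is in the r row, so r leaves.

r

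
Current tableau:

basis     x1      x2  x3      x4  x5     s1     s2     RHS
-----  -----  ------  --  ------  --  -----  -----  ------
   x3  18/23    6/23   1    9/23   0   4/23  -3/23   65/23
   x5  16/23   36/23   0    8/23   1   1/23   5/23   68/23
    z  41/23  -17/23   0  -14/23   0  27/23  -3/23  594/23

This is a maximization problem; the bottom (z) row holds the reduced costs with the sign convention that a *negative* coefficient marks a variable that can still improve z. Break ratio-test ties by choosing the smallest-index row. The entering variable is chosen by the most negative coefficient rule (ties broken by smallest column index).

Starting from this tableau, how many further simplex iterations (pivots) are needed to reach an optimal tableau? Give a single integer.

3

pivot: x2 in, x5 out → z = 245/9
pivot: x4 in, x3 out → z = 91/3
pivot: s2 in, x2 out → z = 92/3
No improving column remains; optimal.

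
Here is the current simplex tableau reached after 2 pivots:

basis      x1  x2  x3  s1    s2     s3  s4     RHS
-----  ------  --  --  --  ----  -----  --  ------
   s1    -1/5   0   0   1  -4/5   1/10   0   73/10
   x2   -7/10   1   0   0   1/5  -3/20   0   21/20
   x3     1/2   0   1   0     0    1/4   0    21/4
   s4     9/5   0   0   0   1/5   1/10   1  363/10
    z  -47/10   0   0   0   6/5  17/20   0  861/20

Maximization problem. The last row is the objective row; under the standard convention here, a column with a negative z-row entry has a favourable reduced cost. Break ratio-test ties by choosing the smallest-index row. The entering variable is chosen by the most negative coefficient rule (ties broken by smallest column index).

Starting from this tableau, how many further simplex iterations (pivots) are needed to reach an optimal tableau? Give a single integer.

pivot: x1 in, x3 out → z = 462/5
No improving column remains; optimal.

1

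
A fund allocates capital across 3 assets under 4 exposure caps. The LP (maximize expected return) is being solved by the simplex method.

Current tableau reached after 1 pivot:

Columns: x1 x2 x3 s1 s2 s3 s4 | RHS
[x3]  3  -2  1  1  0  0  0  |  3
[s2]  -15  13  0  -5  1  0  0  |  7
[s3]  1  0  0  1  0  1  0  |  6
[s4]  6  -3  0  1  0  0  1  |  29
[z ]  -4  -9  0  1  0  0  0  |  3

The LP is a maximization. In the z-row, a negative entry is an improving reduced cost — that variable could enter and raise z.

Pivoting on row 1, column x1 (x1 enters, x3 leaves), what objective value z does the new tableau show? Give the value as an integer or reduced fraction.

Minimum ratio for x1: 3/3 = 1.
z changes by −(z-row coeff of x1)·ratio = −(-4)·1 = 4.
New z = 3 + 4 = 7.

7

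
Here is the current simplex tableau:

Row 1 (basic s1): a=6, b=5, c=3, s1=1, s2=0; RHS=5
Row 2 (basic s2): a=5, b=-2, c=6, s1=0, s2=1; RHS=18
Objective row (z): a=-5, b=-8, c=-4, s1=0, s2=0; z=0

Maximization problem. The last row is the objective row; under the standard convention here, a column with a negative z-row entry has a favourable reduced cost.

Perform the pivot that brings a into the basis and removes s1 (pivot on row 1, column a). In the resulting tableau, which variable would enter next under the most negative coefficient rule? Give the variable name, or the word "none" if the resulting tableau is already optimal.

Pivot element 6. New z-row = old z-row − (-5)·(row 1/6).
Updated z-row coefficients: a: 0, b: -23/6, c: -3/2, s1: 5/6, s2: 0.
The most negative is -23/6 in column b, so b would enter next.

b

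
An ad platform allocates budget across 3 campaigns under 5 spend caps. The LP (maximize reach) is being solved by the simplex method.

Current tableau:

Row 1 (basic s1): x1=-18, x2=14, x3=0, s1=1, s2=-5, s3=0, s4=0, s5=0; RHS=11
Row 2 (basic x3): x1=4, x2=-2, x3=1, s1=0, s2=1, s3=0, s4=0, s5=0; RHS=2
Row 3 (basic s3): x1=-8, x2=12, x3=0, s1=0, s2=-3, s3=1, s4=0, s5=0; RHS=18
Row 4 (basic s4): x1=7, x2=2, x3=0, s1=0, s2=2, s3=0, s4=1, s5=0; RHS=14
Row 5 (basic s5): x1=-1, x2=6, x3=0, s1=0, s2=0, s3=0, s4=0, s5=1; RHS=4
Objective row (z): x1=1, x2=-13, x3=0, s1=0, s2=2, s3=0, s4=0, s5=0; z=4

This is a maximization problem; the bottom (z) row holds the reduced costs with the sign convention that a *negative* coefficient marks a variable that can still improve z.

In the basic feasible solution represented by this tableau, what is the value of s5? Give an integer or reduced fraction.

4

s5 is basic (row 5); its value is the RHS of that row: 4.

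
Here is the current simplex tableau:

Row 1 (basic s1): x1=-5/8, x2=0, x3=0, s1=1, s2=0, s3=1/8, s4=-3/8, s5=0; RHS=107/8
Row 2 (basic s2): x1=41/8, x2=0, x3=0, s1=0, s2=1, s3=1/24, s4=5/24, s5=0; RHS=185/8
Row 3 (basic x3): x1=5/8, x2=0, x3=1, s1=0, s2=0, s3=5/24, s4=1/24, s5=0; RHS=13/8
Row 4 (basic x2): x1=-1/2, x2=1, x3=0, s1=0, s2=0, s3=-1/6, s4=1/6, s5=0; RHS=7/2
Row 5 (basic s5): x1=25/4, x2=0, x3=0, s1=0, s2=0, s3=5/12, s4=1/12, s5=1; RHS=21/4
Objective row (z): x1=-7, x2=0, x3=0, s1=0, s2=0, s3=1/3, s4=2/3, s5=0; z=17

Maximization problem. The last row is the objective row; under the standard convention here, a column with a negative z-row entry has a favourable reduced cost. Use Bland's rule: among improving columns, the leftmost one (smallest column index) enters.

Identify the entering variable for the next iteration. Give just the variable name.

x1

Objective-row coefficients: x1: -7, x2: 0, x3: 0, s1: 0, s2: 0, s3: 1/3, s4: 2/3, s5: 0.
Improving columns: x1. Bland's rule picks the smallest column index → x1.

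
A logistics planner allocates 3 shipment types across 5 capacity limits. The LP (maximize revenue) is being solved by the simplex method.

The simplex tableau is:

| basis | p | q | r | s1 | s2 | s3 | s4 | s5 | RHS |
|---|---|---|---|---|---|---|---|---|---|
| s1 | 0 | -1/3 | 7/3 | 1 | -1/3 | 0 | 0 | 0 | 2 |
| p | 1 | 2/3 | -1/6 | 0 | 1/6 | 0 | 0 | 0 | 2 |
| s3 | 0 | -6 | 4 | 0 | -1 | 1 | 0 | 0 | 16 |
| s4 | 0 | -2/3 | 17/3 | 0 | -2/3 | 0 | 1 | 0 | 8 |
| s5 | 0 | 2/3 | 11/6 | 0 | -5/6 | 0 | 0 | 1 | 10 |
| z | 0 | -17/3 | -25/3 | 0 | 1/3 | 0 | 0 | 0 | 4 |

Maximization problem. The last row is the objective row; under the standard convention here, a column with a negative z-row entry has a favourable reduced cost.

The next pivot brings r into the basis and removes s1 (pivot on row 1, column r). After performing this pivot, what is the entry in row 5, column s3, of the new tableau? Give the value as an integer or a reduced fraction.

0

Pivot element is row 1, column r: 7/3.
Normalize row 1: new (row 1, s3) = 0/(7/3) = 0.
row 5 ← row 5 − (11/6)·(new row 1): 0 − (11/6)·0 = 0.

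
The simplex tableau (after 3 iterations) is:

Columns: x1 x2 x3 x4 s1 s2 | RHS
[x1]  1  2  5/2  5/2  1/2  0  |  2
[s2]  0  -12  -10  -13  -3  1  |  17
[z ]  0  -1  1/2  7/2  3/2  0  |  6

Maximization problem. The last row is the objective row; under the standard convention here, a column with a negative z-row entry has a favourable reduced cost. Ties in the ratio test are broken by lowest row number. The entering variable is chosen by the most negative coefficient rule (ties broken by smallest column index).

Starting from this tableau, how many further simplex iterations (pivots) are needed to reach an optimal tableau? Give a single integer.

pivot: x2 in, x1 out → z = 7
No improving column remains; optimal.

1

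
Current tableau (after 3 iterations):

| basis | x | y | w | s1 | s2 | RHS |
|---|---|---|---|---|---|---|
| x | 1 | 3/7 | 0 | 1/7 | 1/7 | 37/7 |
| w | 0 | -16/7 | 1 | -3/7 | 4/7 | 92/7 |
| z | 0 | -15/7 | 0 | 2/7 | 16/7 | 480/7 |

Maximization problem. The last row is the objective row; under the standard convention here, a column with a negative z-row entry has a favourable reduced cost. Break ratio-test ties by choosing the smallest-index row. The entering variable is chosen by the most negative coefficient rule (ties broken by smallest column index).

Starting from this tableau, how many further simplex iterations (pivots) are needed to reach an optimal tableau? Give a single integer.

1

pivot: y in, x out → z = 95
No improving column remains; optimal.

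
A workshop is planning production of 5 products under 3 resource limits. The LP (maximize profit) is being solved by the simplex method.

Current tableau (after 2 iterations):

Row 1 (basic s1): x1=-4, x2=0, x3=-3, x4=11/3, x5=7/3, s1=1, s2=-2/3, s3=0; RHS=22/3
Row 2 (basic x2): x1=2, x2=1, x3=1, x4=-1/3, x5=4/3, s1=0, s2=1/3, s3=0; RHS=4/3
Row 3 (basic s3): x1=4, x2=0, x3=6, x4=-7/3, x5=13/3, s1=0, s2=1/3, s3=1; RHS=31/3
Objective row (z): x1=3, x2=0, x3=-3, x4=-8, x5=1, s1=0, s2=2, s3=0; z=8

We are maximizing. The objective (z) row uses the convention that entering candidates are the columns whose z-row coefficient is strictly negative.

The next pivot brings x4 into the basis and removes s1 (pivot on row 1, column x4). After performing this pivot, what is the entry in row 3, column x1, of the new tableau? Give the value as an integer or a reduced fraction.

16/11

Pivot element is row 1, column x4: 11/3.
Normalize row 1: new (row 1, x1) = (-4)/(11/3) = -12/11.
row 3 ← row 3 − (-7/3)·(new row 1): 4 − (-7/3)·(-12/11) = 16/11.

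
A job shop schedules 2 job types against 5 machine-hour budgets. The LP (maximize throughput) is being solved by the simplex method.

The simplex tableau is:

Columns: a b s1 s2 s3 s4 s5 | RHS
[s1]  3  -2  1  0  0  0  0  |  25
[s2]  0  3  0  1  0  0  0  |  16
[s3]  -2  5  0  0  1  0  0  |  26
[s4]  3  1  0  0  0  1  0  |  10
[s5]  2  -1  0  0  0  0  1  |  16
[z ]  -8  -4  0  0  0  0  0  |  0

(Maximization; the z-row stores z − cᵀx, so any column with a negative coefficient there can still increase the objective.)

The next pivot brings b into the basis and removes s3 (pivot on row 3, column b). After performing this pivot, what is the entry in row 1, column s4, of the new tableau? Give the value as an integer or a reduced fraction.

Pivot element is row 3, column b: 5.
Normalize row 3: new (row 3, s4) = 0/5 = 0.
row 1 ← row 1 − (-2)·(new row 3): 0 − (-2)·0 = 0.

0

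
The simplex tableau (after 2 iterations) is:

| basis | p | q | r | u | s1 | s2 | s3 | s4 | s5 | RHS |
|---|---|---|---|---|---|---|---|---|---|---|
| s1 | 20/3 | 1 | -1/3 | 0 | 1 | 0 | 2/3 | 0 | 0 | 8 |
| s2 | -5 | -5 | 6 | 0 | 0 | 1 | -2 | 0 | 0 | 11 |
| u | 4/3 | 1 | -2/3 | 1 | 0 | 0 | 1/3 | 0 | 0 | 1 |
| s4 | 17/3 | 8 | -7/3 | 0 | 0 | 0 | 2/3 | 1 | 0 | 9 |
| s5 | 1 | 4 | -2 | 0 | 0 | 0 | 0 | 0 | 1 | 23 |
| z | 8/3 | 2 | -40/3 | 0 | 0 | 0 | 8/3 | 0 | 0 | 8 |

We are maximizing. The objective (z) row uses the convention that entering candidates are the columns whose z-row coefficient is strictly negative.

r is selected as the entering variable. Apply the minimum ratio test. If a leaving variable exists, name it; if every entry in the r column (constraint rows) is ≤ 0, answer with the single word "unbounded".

s2

Ratios: row 1 (s1): entry -1/3 ≤ 0, skip; row 2 (s2): 11/6 = 11/6; row 3 (u): entry -2/3 ≤ 0, skip; row 4 (s4): entry -7/3 ≤ 0, skip; row 5 (s5): entry -2 ≤ 0, skip.
Minimum ratio is in the s2 row, so s2 leaves.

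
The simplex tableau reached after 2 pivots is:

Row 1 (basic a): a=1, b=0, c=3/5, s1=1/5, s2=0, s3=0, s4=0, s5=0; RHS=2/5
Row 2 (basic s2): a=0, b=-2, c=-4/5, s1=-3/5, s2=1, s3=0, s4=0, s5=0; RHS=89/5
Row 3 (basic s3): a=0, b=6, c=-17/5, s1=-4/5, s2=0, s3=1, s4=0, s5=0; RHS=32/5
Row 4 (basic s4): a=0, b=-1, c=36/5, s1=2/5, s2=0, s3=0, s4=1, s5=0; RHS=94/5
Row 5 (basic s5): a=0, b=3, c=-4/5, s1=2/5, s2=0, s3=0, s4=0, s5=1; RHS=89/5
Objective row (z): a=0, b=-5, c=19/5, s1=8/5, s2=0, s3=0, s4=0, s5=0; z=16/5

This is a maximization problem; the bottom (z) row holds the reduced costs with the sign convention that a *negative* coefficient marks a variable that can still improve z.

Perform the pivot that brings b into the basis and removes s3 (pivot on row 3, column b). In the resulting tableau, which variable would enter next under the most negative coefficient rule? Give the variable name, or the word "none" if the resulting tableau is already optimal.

Pivot element 6. New z-row = old z-row − (-5)·(row 3/6).
Updated z-row coefficients: a: 0, b: 0, c: 29/30, s1: 14/15, s2: 0, s3: 5/6, s4: 0, s5: 0.
No coefficient is strictly negative; the tableau after this pivot is optimal.

none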